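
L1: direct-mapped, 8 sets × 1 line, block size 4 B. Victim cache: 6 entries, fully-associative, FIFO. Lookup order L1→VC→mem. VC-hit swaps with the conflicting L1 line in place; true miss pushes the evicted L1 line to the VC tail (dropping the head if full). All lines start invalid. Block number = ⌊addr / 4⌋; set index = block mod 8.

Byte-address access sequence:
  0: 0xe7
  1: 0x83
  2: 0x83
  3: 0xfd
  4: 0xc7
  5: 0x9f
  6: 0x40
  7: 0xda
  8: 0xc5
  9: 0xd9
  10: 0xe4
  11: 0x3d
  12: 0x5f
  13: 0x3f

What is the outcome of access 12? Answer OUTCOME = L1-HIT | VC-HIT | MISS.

OUTCOME = MISS

#0 0xe7→b57/s1 MISS; vc=[]
#1 0x83→b32/s0 MISS; vc=[]
#2 0x83→b32/s0 L1-HIT; vc=[]
#3 0xfd→b63/s7 MISS; vc=[]
#4 0xc7→b49/s1 MISS; vc=[57]
#5 0x9f→b39/s7 MISS; vc=[57,63]
#6 0x40→b16/s0 MISS; vc=[57,63,32]
#7 0xda→b54/s6 MISS; vc=[57,63,32]
#8 0xc5→b49/s1 L1-HIT; vc=[57,63,32]
#9 0xd9→b54/s6 L1-HIT; vc=[57,63,32]
#10 0xe4→b57/s1 VC-HIT; vc=[49,63,32]
#11 0x3d→b15/s7 MISS; vc=[49,63,32,39]
#12 0x5f→b23/s7 MISS; vc=[49,63,32,39,15]
#13 0x3f→b15/s7 VC-HIT; vc=[49,63,32,39,23]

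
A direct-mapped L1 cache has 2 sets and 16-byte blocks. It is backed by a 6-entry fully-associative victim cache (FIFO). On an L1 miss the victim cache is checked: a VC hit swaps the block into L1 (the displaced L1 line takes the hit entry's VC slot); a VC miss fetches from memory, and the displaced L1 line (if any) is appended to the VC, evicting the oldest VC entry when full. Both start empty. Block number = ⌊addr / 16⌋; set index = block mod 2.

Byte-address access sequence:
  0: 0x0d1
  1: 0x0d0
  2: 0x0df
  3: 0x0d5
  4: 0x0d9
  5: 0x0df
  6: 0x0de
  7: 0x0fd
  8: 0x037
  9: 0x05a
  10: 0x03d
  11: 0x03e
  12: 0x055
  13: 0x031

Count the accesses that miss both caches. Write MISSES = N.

MISSES = 4

  [0] addr=0xd1 blk=13 s=1: MISS | VC []
  [1] addr=0xd0 blk=13 s=1: L1-HIT | VC []
  [2] addr=0xdf blk=13 s=1: L1-HIT | VC []
  [3] addr=0xd5 blk=13 s=1: L1-HIT | VC []
  [4] addr=0xd9 blk=13 s=1: L1-HIT | VC []
  [5] addr=0xdf blk=13 s=1: L1-HIT | VC []
  [6] addr=0xde blk=13 s=1: L1-HIT | VC []
  [7] addr=0xfd blk=15 s=1: MISS | VC [13]
  [8] addr=0x37 blk=3 s=1: MISS | VC [13, 15]
  [9] addr=0x5a blk=5 s=1: MISS | VC [13, 15, 3]
  [10] addr=0x3d blk=3 s=1: VC-HIT | VC [13, 15, 5]
  [11] addr=0x3e blk=3 s=1: L1-HIT | VC [13, 15, 5]
  [12] addr=0x55 blk=5 s=1: VC-HIT | VC [13, 15, 3]
  [13] addr=0x31 blk=3 s=1: VC-HIT | VC [13, 15, 5]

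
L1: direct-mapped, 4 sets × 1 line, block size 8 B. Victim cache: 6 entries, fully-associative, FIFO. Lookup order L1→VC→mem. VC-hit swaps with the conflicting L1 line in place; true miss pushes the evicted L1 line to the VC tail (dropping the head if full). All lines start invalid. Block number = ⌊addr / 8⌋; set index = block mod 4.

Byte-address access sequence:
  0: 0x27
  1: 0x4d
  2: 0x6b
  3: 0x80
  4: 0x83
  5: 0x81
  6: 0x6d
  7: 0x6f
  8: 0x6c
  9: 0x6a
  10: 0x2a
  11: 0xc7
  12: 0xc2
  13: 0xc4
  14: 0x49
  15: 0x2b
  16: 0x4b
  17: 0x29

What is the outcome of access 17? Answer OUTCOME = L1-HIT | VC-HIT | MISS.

OUTCOME = VC-HIT

  [0] addr=0x27 blk=4 s=0: MISS | VC []
  [1] addr=0x4d blk=9 s=1: MISS | VC []
  [2] addr=0x6b blk=13 s=1: MISS | VC [9]
  [3] addr=0x80 blk=16 s=0: MISS | VC [9, 4]
  [4] addr=0x83 blk=16 s=0: L1-HIT | VC [9, 4]
  [5] addr=0x81 blk=16 s=0: L1-HIT | VC [9, 4]
  [6] addr=0x6d blk=13 s=1: L1-HIT | VC [9, 4]
  [7] addr=0x6f blk=13 s=1: L1-HIT | VC [9, 4]
  [8] addr=0x6c blk=13 s=1: L1-HIT | VC [9, 4]
  [9] addr=0x6a blk=13 s=1: L1-HIT | VC [9, 4]
  [10] addr=0x2a blk=5 s=1: MISS | VC [9, 4, 13]
  [11] addr=0xc7 blk=24 s=0: MISS | VC [9, 4, 13, 16]
  [12] addr=0xc2 blk=24 s=0: L1-HIT | VC [9, 4, 13, 16]
  [13] addr=0xc4 blk=24 s=0: L1-HIT | VC [9, 4, 13, 16]
  [14] addr=0x49 blk=9 s=1: VC-HIT | VC [5, 4, 13, 16]
  [15] addr=0x2b blk=5 s=1: VC-HIT | VC [9, 4, 13, 16]
  [16] addr=0x4b blk=9 s=1: VC-HIT | VC [5, 4, 13, 16]
  [17] addr=0x29 blk=5 s=1: VC-HIT | VC [9, 4, 13, 16]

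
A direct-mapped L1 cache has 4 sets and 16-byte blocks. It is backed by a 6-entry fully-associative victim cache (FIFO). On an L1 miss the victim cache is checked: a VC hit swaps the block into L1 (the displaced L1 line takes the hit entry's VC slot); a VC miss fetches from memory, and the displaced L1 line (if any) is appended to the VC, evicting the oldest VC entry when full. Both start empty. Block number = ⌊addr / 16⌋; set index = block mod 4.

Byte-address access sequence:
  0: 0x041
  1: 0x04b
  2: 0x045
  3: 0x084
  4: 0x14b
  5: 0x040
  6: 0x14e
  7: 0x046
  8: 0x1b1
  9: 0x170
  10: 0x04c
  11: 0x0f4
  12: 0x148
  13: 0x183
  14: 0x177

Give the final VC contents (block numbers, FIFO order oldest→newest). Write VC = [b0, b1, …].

VC = [4, 8, 27, 15, 20]

#0 0x41→b4/s0 MISS; vc=[]
#1 0x4b→b4/s0 L1-HIT; vc=[]
#2 0x45→b4/s0 L1-HIT; vc=[]
#3 0x84→b8/s0 MISS; vc=[4]
#4 0x14b→b20/s0 MISS; vc=[4,8]
#5 0x40→b4/s0 VC-HIT; vc=[20,8]
#6 0x14e→b20/s0 VC-HIT; vc=[4,8]
#7 0x46→b4/s0 VC-HIT; vc=[20,8]
#8 0x1b1→b27/s3 MISS; vc=[20,8]
#9 0x170→b23/s3 MISS; vc=[20,8,27]
#10 0x4c→b4/s0 L1-HIT; vc=[20,8,27]
#11 0xf4→b15/s3 MISS; vc=[20,8,27,23]
#12 0x148→b20/s0 VC-HIT; vc=[4,8,27,23]
#13 0x183→b24/s0 MISS; vc=[4,8,27,23,20]
#14 0x177→b23/s3 VC-HIT; vc=[4,8,27,15,20]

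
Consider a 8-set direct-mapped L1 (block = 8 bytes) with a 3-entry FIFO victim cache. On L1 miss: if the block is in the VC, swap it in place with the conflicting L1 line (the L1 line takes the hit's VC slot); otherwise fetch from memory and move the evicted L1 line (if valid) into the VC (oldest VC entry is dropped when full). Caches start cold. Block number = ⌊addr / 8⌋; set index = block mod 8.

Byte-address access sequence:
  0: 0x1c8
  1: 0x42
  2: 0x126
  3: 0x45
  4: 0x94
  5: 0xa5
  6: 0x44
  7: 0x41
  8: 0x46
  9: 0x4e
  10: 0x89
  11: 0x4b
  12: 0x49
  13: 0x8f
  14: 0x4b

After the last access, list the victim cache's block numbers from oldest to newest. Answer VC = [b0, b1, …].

VC = [36, 57, 17]

#0 0x1c8→b57/s1 MISS; vc=[]
#1 0x42→b8/s0 MISS; vc=[]
#2 0x126→b36/s4 MISS; vc=[]
#3 0x45→b8/s0 L1-HIT; vc=[]
#4 0x94→b18/s2 MISS; vc=[]
#5 0xa5→b20/s4 MISS; vc=[36]
#6 0x44→b8/s0 L1-HIT; vc=[36]
#7 0x41→b8/s0 L1-HIT; vc=[36]
#8 0x46→b8/s0 L1-HIT; vc=[36]
#9 0x4e→b9/s1 MISS; vc=[36,57]
#10 0x89→b17/s1 MISS; vc=[36,57,9]
#11 0x4b→b9/s1 VC-HIT; vc=[36,57,17]
#12 0x49→b9/s1 L1-HIT; vc=[36,57,17]
#13 0x8f→b17/s1 VC-HIT; vc=[36,57,9]
#14 0x4b→b9/s1 VC-HIT; vc=[36,57,17]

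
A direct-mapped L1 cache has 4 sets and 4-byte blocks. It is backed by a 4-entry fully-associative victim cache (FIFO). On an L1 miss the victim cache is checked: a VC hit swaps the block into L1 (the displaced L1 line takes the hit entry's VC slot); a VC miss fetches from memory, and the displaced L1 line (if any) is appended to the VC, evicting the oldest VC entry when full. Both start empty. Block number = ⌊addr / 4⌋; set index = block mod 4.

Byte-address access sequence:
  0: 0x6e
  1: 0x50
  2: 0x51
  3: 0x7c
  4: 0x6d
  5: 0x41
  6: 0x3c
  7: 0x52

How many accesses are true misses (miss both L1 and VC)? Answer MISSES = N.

MISSES = 5

#0 0x6e→b27/s3 MISS; vc=[]
#1 0x50→b20/s0 MISS; vc=[]
#2 0x51→b20/s0 L1-HIT; vc=[]
#3 0x7c→b31/s3 MISS; vc=[27]
#4 0x6d→b27/s3 VC-HIT; vc=[31]
#5 0x41→b16/s0 MISS; vc=[31,20]
#6 0x3c→b15/s3 MISS; vc=[31,20,27]
#7 0x52→b20/s0 VC-HIT; vc=[31,16,27]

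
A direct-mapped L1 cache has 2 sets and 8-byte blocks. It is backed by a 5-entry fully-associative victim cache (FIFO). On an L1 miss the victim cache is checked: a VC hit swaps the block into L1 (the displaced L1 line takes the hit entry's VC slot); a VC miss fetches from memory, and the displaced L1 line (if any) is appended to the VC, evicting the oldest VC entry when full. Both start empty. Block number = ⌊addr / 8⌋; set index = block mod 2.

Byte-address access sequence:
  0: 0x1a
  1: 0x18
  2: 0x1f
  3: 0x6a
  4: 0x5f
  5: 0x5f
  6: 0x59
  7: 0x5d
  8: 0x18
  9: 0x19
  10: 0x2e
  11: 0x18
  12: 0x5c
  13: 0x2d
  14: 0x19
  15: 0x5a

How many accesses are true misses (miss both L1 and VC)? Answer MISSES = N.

MISSES = 4

  [0] addr=0x1a blk=3 s=1: MISS | VC []
  [1] addr=0x18 blk=3 s=1: L1-HIT | VC []
  [2] addr=0x1f blk=3 s=1: L1-HIT | VC []
  [3] addr=0x6a blk=13 s=1: MISS | VC [3]
  [4] addr=0x5f blk=11 s=1: MISS | VC [3, 13]
  [5] addr=0x5f blk=11 s=1: L1-HIT | VC [3, 13]
  [6] addr=0x59 blk=11 s=1: L1-HIT | VC [3, 13]
  [7] addr=0x5d blk=11 s=1: L1-HIT | VC [3, 13]
  [8] addr=0x18 blk=3 s=1: VC-HIT | VC [11, 13]
  [9] addr=0x19 blk=3 s=1: L1-HIT | VC [11, 13]
  [10] addr=0x2e blk=5 s=1: MISS | VC [11, 13, 3]
  [11] addr=0x18 blk=3 s=1: VC-HIT | VC [11, 13, 5]
  [12] addr=0x5c blk=11 s=1: VC-HIT | VC [3, 13, 5]
  [13] addr=0x2d blk=5 s=1: VC-HIT | VC [3, 13, 11]
  [14] addr=0x19 blk=3 s=1: VC-HIT | VC [5, 13, 11]
  [15] addr=0x5a blk=11 s=1: VC-HIT | VC [5, 13, 3]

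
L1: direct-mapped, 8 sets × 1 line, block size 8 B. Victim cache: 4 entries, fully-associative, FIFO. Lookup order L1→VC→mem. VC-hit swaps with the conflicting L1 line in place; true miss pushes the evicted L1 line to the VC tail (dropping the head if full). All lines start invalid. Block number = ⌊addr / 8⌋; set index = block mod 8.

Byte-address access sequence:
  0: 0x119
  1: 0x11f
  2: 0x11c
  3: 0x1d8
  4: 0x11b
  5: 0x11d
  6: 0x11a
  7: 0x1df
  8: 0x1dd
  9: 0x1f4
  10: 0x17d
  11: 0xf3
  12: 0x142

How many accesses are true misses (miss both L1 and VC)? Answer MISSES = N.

#0 0x119→b35/s3 MISS; vc=[]
#1 0x11f→b35/s3 L1-HIT; vc=[]
#2 0x11c→b35/s3 L1-HIT; vc=[]
#3 0x1d8→b59/s3 MISS; vc=[35]
#4 0x11b→b35/s3 VC-HIT; vc=[59]
#5 0x11d→b35/s3 L1-HIT; vc=[59]
#6 0x11a→b35/s3 L1-HIT; vc=[59]
#7 0x1df→b59/s3 VC-HIT; vc=[35]
#8 0x1dd→b59/s3 L1-HIT; vc=[35]
#9 0x1f4→b62/s6 MISS; vc=[35]
#10 0x17d→b47/s7 MISS; vc=[35]
#11 0xf3→b30/s6 MISS; vc=[35,62]
#12 0x142→b40/s0 MISS; vc=[35,62]

MISSES = 6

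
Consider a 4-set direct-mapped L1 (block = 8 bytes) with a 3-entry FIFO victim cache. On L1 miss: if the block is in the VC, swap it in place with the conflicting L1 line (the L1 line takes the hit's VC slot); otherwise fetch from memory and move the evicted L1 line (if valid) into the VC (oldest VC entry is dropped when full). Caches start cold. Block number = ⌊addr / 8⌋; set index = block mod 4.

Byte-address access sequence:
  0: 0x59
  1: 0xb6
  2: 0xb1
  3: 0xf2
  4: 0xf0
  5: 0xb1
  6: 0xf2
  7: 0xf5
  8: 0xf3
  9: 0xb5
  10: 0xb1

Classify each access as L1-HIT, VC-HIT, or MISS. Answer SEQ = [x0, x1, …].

SEQ = [MISS, MISS, L1-HIT, MISS, L1-HIT, VC-HIT, VC-HIT, L1-HIT, L1-HIT, VC-HIT, L1-HIT]

  [0] addr=0x59 blk=11 s=3: MISS | VC []
  [1] addr=0xb6 blk=22 s=2: MISS | VC []
  [2] addr=0xb1 blk=22 s=2: L1-HIT | VC []
  [3] addr=0xf2 blk=30 s=2: MISS | VC [22]
  [4] addr=0xf0 blk=30 s=2: L1-HIT | VC [22]
  [5] addr=0xb1 blk=22 s=2: VC-HIT | VC [30]
  [6] addr=0xf2 blk=30 s=2: VC-HIT | VC [22]
  [7] addr=0xf5 blk=30 s=2: L1-HIT | VC [22]
  [8] addr=0xf3 blk=30 s=2: L1-HIT | VC [22]
  [9] addr=0xb5 blk=22 s=2: VC-HIT | VC [30]
  [10] addr=0xb1 blk=22 s=2: L1-HIT | VC [30]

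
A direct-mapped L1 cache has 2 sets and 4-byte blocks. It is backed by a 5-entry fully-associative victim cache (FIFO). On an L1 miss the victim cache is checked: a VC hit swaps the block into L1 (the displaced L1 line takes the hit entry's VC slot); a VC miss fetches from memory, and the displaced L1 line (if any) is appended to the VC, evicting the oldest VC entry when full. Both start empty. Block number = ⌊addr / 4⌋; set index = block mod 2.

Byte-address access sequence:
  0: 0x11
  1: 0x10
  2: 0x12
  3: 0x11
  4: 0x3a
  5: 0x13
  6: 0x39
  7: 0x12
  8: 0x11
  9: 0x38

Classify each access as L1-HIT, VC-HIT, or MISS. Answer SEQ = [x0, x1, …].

  [0] addr=0x11 blk=4 s=0: MISS | VC []
  [1] addr=0x10 blk=4 s=0: L1-HIT | VC []
  [2] addr=0x12 blk=4 s=0: L1-HIT | VC []
  [3] addr=0x11 blk=4 s=0: L1-HIT | VC []
  [4] addr=0x3a blk=14 s=0: MISS | VC [4]
  [5] addr=0x13 blk=4 s=0: VC-HIT | VC [14]
  [6] addr=0x39 blk=14 s=0: VC-HIT | VC [4]
  [7] addr=0x12 blk=4 s=0: VC-HIT | VC [14]
  [8] addr=0x11 blk=4 s=0: L1-HIT | VC [14]
  [9] addr=0x38 blk=14 s=0: VC-HIT | VC [4]

SEQ = [MISS, L1-HIT, L1-HIT, L1-HIT, MISS, VC-HIT, VC-HIT, VC-HIT, L1-HIT, VC-HIT]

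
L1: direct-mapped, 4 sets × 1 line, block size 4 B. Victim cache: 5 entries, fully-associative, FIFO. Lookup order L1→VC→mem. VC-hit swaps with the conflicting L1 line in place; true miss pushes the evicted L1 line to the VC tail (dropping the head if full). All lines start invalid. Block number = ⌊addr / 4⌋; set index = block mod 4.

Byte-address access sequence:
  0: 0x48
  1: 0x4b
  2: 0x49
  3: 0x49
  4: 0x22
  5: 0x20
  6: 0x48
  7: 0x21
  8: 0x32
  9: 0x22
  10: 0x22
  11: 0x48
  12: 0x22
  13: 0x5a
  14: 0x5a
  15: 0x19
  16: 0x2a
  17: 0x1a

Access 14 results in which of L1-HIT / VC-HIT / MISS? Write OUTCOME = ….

0: 0x48 (blk 18, set 2) → MISS  vc=[]
1: 0x4b (blk 18, set 2) → L1-HIT  vc=[]
2: 0x49 (blk 18, set 2) → L1-HIT  vc=[]
3: 0x49 (blk 18, set 2) → L1-HIT  vc=[]
4: 0x22 (blk 8, set 0) → MISS  vc=[]
5: 0x20 (blk 8, set 0) → L1-HIT  vc=[]
6: 0x48 (blk 18, set 2) → L1-HIT  vc=[]
7: 0x21 (blk 8, set 0) → L1-HIT  vc=[]
8: 0x32 (blk 12, set 0) → MISS  vc=[8]
9: 0x22 (blk 8, set 0) → VC-HIT  vc=[12]
10: 0x22 (blk 8, set 0) → L1-HIT  vc=[12]
11: 0x48 (blk 18, set 2) → L1-HIT  vc=[12]
12: 0x22 (blk 8, set 0) → L1-HIT  vc=[12]
13: 0x5a (blk 22, set 2) → MISS  vc=[12, 18]
14: 0x5a (blk 22, set 2) → L1-HIT  vc=[12, 18]
15: 0x19 (blk 6, set 2) → MISS  vc=[12, 18, 22]
16: 0x2a (blk 10, set 2) → MISS  vc=[12, 18, 22, 6]
17: 0x1a (blk 6, set 2) → VC-HIT  vc=[12, 18, 22, 10]

OUTCOME = L1-HIT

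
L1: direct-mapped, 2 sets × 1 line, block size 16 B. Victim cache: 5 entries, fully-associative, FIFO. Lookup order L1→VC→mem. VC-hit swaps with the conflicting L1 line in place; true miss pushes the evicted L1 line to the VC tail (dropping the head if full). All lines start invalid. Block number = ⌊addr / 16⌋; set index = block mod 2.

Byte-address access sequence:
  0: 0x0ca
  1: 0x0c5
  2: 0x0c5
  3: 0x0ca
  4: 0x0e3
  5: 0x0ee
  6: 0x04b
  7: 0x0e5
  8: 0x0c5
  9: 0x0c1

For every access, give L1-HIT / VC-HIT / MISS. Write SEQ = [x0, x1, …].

SEQ = [MISS, L1-HIT, L1-HIT, L1-HIT, MISS, L1-HIT, MISS, VC-HIT, VC-HIT, L1-HIT]

  [0] addr=0xca blk=12 s=0: MISS | VC []
  [1] addr=0xc5 blk=12 s=0: L1-HIT | VC []
  [2] addr=0xc5 blk=12 s=0: L1-HIT | VC []
  [3] addr=0xca blk=12 s=0: L1-HIT | VC []
  [4] addr=0xe3 blk=14 s=0: MISS | VC [12]
  [5] addr=0xee blk=14 s=0: L1-HIT | VC [12]
  [6] addr=0x4b blk=4 s=0: MISS | VC [12, 14]
  [7] addr=0xe5 blk=14 s=0: VC-HIT | VC [12, 4]
  [8] addr=0xc5 blk=12 s=0: VC-HIT | VC [14, 4]
  [9] addr=0xc1 blk=12 s=0: L1-HIT | VC [14, 4]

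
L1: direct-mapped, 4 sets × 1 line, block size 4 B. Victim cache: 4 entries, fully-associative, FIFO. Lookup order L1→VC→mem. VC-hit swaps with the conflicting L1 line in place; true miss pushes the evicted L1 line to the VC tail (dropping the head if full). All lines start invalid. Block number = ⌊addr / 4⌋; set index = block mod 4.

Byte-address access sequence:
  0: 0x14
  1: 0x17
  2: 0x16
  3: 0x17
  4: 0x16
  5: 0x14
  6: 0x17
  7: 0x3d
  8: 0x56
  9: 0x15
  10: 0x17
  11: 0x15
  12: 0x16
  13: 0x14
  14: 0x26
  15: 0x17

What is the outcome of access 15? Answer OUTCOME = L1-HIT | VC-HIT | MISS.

OUTCOME = VC-HIT

#0 0x14→b5/s1 MISS; vc=[]
#1 0x17→b5/s1 L1-HIT; vc=[]
#2 0x16→b5/s1 L1-HIT; vc=[]
#3 0x17→b5/s1 L1-HIT; vc=[]
#4 0x16→b5/s1 L1-HIT; vc=[]
#5 0x14→b5/s1 L1-HIT; vc=[]
#6 0x17→b5/s1 L1-HIT; vc=[]
#7 0x3d→b15/s3 MISS; vc=[]
#8 0x56→b21/s1 MISS; vc=[5]
#9 0x15→b5/s1 VC-HIT; vc=[21]
#10 0x17→b5/s1 L1-HIT; vc=[21]
#11 0x15→b5/s1 L1-HIT; vc=[21]
#12 0x16→b5/s1 L1-HIT; vc=[21]
#13 0x14→b5/s1 L1-HIT; vc=[21]
#14 0x26→b9/s1 MISS; vc=[21,5]
#15 0x17→b5/s1 VC-HIT; vc=[21,9]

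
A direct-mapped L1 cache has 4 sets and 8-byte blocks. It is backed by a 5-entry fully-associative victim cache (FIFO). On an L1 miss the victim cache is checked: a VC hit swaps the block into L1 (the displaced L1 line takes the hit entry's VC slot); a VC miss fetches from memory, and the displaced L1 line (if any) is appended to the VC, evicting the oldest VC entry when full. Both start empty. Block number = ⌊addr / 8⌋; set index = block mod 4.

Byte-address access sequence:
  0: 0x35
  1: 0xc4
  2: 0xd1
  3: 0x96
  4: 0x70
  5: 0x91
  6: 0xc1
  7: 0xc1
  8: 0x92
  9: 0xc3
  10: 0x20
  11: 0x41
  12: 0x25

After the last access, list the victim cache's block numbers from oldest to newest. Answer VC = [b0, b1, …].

VC = [6, 26, 14, 24, 8]

#0 0x35→b6/s2 MISS; vc=[]
#1 0xc4→b24/s0 MISS; vc=[]
#2 0xd1→b26/s2 MISS; vc=[6]
#3 0x96→b18/s2 MISS; vc=[6,26]
#4 0x70→b14/s2 MISS; vc=[6,26,18]
#5 0x91→b18/s2 VC-HIT; vc=[6,26,14]
#6 0xc1→b24/s0 L1-HIT; vc=[6,26,14]
#7 0xc1→b24/s0 L1-HIT; vc=[6,26,14]
#8 0x92→b18/s2 L1-HIT; vc=[6,26,14]
#9 0xc3→b24/s0 L1-HIT; vc=[6,26,14]
#10 0x20→b4/s0 MISS; vc=[6,26,14,24]
#11 0x41→b8/s0 MISS; vc=[6,26,14,24,4]
#12 0x25→b4/s0 VC-HIT; vc=[6,26,14,24,8]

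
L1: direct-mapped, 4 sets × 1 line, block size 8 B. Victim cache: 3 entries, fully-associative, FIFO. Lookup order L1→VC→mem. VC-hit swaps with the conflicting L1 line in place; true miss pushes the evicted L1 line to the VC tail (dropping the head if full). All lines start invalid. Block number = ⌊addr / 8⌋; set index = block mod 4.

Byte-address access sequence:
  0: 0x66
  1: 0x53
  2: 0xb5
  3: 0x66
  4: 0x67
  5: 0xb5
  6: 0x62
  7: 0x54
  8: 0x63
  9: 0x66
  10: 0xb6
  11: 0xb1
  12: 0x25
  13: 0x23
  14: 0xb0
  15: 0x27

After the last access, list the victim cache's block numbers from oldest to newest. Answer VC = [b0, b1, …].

VC = [10, 12]

#0 0x66→b12/s0 MISS; vc=[]
#1 0x53→b10/s2 MISS; vc=[]
#2 0xb5→b22/s2 MISS; vc=[10]
#3 0x66→b12/s0 L1-HIT; vc=[10]
#4 0x67→b12/s0 L1-HIT; vc=[10]
#5 0xb5→b22/s2 L1-HIT; vc=[10]
#6 0x62→b12/s0 L1-HIT; vc=[10]
#7 0x54→b10/s2 VC-HIT; vc=[22]
#8 0x63→b12/s0 L1-HIT; vc=[22]
#9 0x66→b12/s0 L1-HIT; vc=[22]
#10 0xb6→b22/s2 VC-HIT; vc=[10]
#11 0xb1→b22/s2 L1-HIT; vc=[10]
#12 0x25→b4/s0 MISS; vc=[10,12]
#13 0x23→b4/s0 L1-HIT; vc=[10,12]
#14 0xb0→b22/s2 L1-HIT; vc=[10,12]
#15 0x27→b4/s0 L1-HIT; vc=[10,12]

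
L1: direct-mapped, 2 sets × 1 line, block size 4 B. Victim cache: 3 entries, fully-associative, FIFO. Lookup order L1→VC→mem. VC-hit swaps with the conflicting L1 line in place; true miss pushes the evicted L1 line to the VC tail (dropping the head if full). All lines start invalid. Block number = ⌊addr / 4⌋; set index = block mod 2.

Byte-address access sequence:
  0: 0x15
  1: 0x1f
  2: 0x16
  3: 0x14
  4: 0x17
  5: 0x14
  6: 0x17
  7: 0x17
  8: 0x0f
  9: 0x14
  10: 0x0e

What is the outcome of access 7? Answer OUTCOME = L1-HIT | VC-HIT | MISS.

OUTCOME = L1-HIT

  [0] addr=0x15 blk=5 s=1: MISS | VC []
  [1] addr=0x1f blk=7 s=1: MISS | VC [5]
  [2] addr=0x16 blk=5 s=1: VC-HIT | VC [7]
  [3] addr=0x14 blk=5 s=1: L1-HIT | VC [7]
  [4] addr=0x17 blk=5 s=1: L1-HIT | VC [7]
  [5] addr=0x14 blk=5 s=1: L1-HIT | VC [7]
  [6] addr=0x17 blk=5 s=1: L1-HIT | VC [7]
  [7] addr=0x17 blk=5 s=1: L1-HIT | VC [7]
  [8] addr=0xf blk=3 s=1: MISS | VC [7, 5]
  [9] addr=0x14 blk=5 s=1: VC-HIT | VC [7, 3]
  [10] addr=0xe blk=3 s=1: VC-HIT | VC [7, 5]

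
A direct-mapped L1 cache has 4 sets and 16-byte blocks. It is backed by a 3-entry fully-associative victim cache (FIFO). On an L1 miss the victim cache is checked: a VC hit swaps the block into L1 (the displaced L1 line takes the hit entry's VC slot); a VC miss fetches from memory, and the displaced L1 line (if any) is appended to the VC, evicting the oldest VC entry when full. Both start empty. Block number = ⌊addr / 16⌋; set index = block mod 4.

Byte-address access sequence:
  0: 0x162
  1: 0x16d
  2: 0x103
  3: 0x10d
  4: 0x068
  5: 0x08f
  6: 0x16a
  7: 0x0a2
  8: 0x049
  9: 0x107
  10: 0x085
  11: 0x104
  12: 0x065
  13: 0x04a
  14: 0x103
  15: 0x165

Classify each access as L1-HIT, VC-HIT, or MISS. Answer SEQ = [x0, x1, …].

0: 0x162 (blk 22, set 2) → MISS  vc=[]
1: 0x16d (blk 22, set 2) → L1-HIT  vc=[]
2: 0x103 (blk 16, set 0) → MISS  vc=[]
3: 0x10d (blk 16, set 0) → L1-HIT  vc=[]
4: 0x68 (blk 6, set 2) → MISS  vc=[22]
5: 0x8f (blk 8, set 0) → MISS  vc=[22, 16]
6: 0x16a (blk 22, set 2) → VC-HIT  vc=[6, 16]
7: 0xa2 (blk 10, set 2) → MISS  vc=[6, 16, 22]
8: 0x49 (blk 4, set 0) → MISS  vc=[16, 22, 8]
9: 0x107 (blk 16, set 0) → VC-HIT  vc=[4, 22, 8]
10: 0x85 (blk 8, set 0) → VC-HIT  vc=[4, 22, 16]
11: 0x104 (blk 16, set 0) → VC-HIT  vc=[4, 22, 8]
12: 0x65 (blk 6, set 2) → MISS  vc=[22, 8, 10]
13: 0x4a (blk 4, set 0) → MISS  vc=[8, 10, 16]
14: 0x103 (blk 16, set 0) → VC-HIT  vc=[8, 10, 4]
15: 0x165 (blk 22, set 2) → MISS  vc=[10, 4, 6]

SEQ = [MISS, L1-HIT, MISS, L1-HIT, MISS, MISS, VC-HIT, MISS, MISS, VC-HIT, VC-HIT, VC-HIT, MISS, MISS, VC-HIT, MISS]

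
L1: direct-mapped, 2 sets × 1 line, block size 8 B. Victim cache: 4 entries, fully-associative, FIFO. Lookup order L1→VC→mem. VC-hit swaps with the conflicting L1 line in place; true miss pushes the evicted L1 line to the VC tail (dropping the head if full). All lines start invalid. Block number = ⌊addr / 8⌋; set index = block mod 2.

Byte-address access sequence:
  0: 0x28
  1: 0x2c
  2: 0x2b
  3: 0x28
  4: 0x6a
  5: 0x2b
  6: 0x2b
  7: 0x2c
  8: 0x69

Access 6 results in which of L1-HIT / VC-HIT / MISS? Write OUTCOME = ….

  [0] addr=0x28 blk=5 s=1: MISS | VC []
  [1] addr=0x2c blk=5 s=1: L1-HIT | VC []
  [2] addr=0x2b blk=5 s=1: L1-HIT | VC []
  [3] addr=0x28 blk=5 s=1: L1-HIT | VC []
  [4] addr=0x6a blk=13 s=1: MISS | VC [5]
  [5] addr=0x2b blk=5 s=1: VC-HIT | VC [13]
  [6] addr=0x2b blk=5 s=1: L1-HIT | VC [13]
  [7] addr=0x2c blk=5 s=1: L1-HIT | VC [13]
  [8] addr=0x69 blk=13 s=1: VC-HIT | VC [5]

OUTCOME = L1-HIT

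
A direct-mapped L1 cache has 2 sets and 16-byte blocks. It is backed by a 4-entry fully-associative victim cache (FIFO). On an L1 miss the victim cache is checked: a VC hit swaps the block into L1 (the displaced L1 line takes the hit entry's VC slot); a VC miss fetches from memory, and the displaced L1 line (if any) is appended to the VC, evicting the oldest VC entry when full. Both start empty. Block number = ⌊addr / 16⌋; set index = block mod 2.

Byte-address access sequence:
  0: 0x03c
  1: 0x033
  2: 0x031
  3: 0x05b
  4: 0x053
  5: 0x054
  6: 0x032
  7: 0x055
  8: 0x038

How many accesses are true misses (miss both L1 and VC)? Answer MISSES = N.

  [0] addr=0x3c blk=3 s=1: MISS | VC []
  [1] addr=0x33 blk=3 s=1: L1-HIT | VC []
  [2] addr=0x31 blk=3 s=1: L1-HIT | VC []
  [3] addr=0x5b blk=5 s=1: MISS | VC [3]
  [4] addr=0x53 blk=5 s=1: L1-HIT | VC [3]
  [5] addr=0x54 blk=5 s=1: L1-HIT | VC [3]
  [6] addr=0x32 blk=3 s=1: VC-HIT | VC [5]
  [7] addr=0x55 blk=5 s=1: VC-HIT | VC [3]
  [8] addr=0x38 blk=3 s=1: VC-HIT | VC [5]

MISSES = 2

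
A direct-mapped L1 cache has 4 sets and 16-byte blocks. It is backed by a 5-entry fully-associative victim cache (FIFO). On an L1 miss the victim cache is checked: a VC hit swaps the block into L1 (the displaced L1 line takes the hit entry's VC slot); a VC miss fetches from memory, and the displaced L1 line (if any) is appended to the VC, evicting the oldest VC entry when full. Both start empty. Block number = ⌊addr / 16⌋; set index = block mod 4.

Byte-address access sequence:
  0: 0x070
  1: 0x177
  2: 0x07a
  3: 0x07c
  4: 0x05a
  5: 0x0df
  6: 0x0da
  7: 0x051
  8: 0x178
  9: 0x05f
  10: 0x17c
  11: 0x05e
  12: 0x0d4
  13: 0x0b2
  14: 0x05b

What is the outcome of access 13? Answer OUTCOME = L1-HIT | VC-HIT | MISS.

OUTCOME = MISS

  [0] addr=0x70 blk=7 s=3: MISS | VC []
  [1] addr=0x177 blk=23 s=3: MISS | VC [7]
  [2] addr=0x7a blk=7 s=3: VC-HIT | VC [23]
  [3] addr=0x7c blk=7 s=3: L1-HIT | VC [23]
  [4] addr=0x5a blk=5 s=1: MISS | VC [23]
  [5] addr=0xdf blk=13 s=1: MISS | VC [23, 5]
  [6] addr=0xda blk=13 s=1: L1-HIT | VC [23, 5]
  [7] addr=0x51 blk=5 s=1: VC-HIT | VC [23, 13]
  [8] addr=0x178 blk=23 s=3: VC-HIT | VC [7, 13]
  [9] addr=0x5f blk=5 s=1: L1-HIT | VC [7, 13]
  [10] addr=0x17c blk=23 s=3: L1-HIT | VC [7, 13]
  [11] addr=0x5e blk=5 s=1: L1-HIT | VC [7, 13]
  [12] addr=0xd4 blk=13 s=1: VC-HIT | VC [7, 5]
  [13] addr=0xb2 blk=11 s=3: MISS | VC [7, 5, 23]
  [14] addr=0x5b blk=5 s=1: VC-HIT | VC [7, 13, 23]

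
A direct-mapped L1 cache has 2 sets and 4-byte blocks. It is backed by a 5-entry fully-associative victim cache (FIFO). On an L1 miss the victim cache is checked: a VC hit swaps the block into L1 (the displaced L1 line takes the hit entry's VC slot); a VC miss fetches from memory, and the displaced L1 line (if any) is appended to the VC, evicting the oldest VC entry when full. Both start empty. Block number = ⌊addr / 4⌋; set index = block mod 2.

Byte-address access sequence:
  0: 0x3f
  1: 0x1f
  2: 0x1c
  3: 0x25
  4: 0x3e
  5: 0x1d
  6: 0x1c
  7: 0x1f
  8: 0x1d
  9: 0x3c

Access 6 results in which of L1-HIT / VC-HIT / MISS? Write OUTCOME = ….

OUTCOME = L1-HIT

#0 0x3f→b15/s1 MISS; vc=[]
#1 0x1f→b7/s1 MISS; vc=[15]
#2 0x1c→b7/s1 L1-HIT; vc=[15]
#3 0x25→b9/s1 MISS; vc=[15,7]
#4 0x3e→b15/s1 VC-HIT; vc=[9,7]
#5 0x1d→b7/s1 VC-HIT; vc=[9,15]
#6 0x1c→b7/s1 L1-HIT; vc=[9,15]
#7 0x1f→b7/s1 L1-HIT; vc=[9,15]
#8 0x1d→b7/s1 L1-HIT; vc=[9,15]
#9 0x3c→b15/s1 VC-HIT; vc=[9,7]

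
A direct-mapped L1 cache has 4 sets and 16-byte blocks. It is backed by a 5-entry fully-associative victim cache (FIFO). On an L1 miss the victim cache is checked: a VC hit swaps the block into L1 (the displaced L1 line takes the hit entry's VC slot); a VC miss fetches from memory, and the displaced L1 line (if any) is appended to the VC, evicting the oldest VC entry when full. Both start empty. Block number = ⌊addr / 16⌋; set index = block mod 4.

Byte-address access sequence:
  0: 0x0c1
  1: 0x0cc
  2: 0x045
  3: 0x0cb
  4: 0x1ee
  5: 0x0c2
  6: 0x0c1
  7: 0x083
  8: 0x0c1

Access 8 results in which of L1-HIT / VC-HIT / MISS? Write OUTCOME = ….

OUTCOME = VC-HIT

  [0] addr=0xc1 blk=12 s=0: MISS | VC []
  [1] addr=0xcc blk=12 s=0: L1-HIT | VC []
  [2] addr=0x45 blk=4 s=0: MISS | VC [12]
  [3] addr=0xcb blk=12 s=0: VC-HIT | VC [4]
  [4] addr=0x1ee blk=30 s=2: MISS | VC [4]
  [5] addr=0xc2 blk=12 s=0: L1-HIT | VC [4]
  [6] addr=0xc1 blk=12 s=0: L1-HIT | VC [4]
  [7] addr=0x83 blk=8 s=0: MISS | VC [4, 12]
  [8] addr=0xc1 blk=12 s=0: VC-HIT | VC [4, 8]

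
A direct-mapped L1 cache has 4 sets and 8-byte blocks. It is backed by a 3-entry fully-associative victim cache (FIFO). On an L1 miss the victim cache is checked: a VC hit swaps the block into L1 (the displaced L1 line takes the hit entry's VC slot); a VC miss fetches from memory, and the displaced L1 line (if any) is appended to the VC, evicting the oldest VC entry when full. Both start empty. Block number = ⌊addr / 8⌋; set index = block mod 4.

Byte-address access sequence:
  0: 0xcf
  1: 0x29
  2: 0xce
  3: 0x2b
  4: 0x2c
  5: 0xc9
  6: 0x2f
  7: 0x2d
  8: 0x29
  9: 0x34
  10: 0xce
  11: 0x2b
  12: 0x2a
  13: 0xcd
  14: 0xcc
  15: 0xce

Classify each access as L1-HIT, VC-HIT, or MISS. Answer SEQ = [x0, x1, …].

#0 0xcf→b25/s1 MISS; vc=[]
#1 0x29→b5/s1 MISS; vc=[25]
#2 0xce→b25/s1 VC-HIT; vc=[5]
#3 0x2b→b5/s1 VC-HIT; vc=[25]
#4 0x2c→b5/s1 L1-HIT; vc=[25]
#5 0xc9→b25/s1 VC-HIT; vc=[5]
#6 0x2f→b5/s1 VC-HIT; vc=[25]
#7 0x2d→b5/s1 L1-HIT; vc=[25]
#8 0x29→b5/s1 L1-HIT; vc=[25]
#9 0x34→b6/s2 MISS; vc=[25]
#10 0xce→b25/s1 VC-HIT; vc=[5]
#11 0x2b→b5/s1 VC-HIT; vc=[25]
#12 0x2a→b5/s1 L1-HIT; vc=[25]
#13 0xcd→b25/s1 VC-HIT; vc=[5]
#14 0xcc→b25/s1 L1-HIT; vc=[5]
#15 0xce→b25/s1 L1-HIT; vc=[5]

SEQ = [MISS, MISS, VC-HIT, VC-HIT, L1-HIT, VC-HIT, VC-HIT, L1-HIT, L1-HIT, MISS, VC-HIT, VC-HIT, L1-HIT, VC-HIT, L1-HIT, L1-HIT]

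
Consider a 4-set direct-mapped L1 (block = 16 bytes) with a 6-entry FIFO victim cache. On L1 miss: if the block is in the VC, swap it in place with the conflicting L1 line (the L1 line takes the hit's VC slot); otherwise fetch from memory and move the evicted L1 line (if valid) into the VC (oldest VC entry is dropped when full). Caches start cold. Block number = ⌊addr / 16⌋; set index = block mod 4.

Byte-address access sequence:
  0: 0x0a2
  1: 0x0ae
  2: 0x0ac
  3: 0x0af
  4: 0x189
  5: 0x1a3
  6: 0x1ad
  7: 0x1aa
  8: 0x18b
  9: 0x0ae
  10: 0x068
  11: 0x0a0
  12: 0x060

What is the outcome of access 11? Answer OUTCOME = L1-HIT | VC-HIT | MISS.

#0 0xa2→b10/s2 MISS; vc=[]
#1 0xae→b10/s2 L1-HIT; vc=[]
#2 0xac→b10/s2 L1-HIT; vc=[]
#3 0xaf→b10/s2 L1-HIT; vc=[]
#4 0x189→b24/s0 MISS; vc=[]
#5 0x1a3→b26/s2 MISS; vc=[10]
#6 0x1ad→b26/s2 L1-HIT; vc=[10]
#7 0x1aa→b26/s2 L1-HIT; vc=[10]
#8 0x18b→b24/s0 L1-HIT; vc=[10]
#9 0xae→b10/s2 VC-HIT; vc=[26]
#10 0x68→b6/s2 MISS; vc=[26,10]
#11 0xa0→b10/s2 VC-HIT; vc=[26,6]
#12 0x60→b6/s2 VC-HIT; vc=[26,10]

OUTCOME = VC-HIT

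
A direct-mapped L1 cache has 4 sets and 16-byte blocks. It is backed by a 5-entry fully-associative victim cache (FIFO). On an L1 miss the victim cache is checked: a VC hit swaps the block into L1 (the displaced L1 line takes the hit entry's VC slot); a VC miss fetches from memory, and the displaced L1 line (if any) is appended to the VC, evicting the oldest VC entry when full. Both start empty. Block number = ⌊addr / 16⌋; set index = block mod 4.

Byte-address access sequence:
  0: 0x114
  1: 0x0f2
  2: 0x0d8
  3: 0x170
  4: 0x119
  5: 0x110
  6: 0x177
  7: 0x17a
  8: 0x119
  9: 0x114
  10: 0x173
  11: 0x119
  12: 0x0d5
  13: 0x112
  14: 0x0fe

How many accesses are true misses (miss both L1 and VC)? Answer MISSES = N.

MISSES = 4

  [0] addr=0x114 blk=17 s=1: MISS | VC []
  [1] addr=0xf2 blk=15 s=3: MISS | VC []
  [2] addr=0xd8 blk=13 s=1: MISS | VC [17]
  [3] addr=0x170 blk=23 s=3: MISS | VC [17, 15]
  [4] addr=0x119 blk=17 s=1: VC-HIT | VC [13, 15]
  [5] addr=0x110 blk=17 s=1: L1-HIT | VC [13, 15]
  [6] addr=0x177 blk=23 s=3: L1-HIT | VC [13, 15]
  [7] addr=0x17a blk=23 s=3: L1-HIT | VC [13, 15]
  [8] addr=0x119 blk=17 s=1: L1-HIT | VC [13, 15]
  [9] addr=0x114 blk=17 s=1: L1-HIT | VC [13, 15]
  [10] addr=0x173 blk=23 s=3: L1-HIT | VC [13, 15]
  [11] addr=0x119 blk=17 s=1: L1-HIT | VC [13, 15]
  [12] addr=0xd5 blk=13 s=1: VC-HIT | VC [17, 15]
  [13] addr=0x112 blk=17 s=1: VC-HIT | VC [13, 15]
  [14] addr=0xfe blk=15 s=3: VC-HIT | VC [13, 23]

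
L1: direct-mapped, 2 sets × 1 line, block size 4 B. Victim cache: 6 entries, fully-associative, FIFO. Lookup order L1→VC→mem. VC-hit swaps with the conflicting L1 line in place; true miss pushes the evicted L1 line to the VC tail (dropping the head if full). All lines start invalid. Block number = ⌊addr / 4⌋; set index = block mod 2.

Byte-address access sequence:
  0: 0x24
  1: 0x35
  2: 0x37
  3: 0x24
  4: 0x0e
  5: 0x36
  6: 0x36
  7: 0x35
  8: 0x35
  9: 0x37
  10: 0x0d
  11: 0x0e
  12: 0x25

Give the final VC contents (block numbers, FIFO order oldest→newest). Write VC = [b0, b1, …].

VC = [13, 3]

#0 0x24→b9/s1 MISS; vc=[]
#1 0x35→b13/s1 MISS; vc=[9]
#2 0x37→b13/s1 L1-HIT; vc=[9]
#3 0x24→b9/s1 VC-HIT; vc=[13]
#4 0xe→b3/s1 MISS; vc=[13,9]
#5 0x36→b13/s1 VC-HIT; vc=[3,9]
#6 0x36→b13/s1 L1-HIT; vc=[3,9]
#7 0x35→b13/s1 L1-HIT; vc=[3,9]
#8 0x35→b13/s1 L1-HIT; vc=[3,9]
#9 0x37→b13/s1 L1-HIT; vc=[3,9]
#10 0xd→b3/s1 VC-HIT; vc=[13,9]
#11 0xe→b3/s1 L1-HIT; vc=[13,9]
#12 0x25→b9/s1 VC-HIT; vc=[13,3]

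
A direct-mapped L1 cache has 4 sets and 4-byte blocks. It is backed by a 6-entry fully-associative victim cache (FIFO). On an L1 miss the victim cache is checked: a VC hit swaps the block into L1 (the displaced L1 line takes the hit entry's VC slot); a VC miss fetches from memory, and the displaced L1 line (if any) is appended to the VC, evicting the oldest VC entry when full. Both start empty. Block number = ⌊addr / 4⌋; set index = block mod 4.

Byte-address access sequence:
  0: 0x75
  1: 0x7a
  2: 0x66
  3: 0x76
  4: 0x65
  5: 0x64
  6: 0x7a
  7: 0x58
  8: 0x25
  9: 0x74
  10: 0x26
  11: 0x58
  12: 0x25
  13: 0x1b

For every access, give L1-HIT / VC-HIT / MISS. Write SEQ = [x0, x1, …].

SEQ = [MISS, MISS, MISS, VC-HIT, VC-HIT, L1-HIT, L1-HIT, MISS, MISS, VC-HIT, VC-HIT, L1-HIT, L1-HIT, MISS]

  [0] addr=0x75 blk=29 s=1: MISS | VC []
  [1] addr=0x7a blk=30 s=2: MISS | VC []
  [2] addr=0x66 blk=25 s=1: MISS | VC [29]
  [3] addr=0x76 blk=29 s=1: VC-HIT | VC [25]
  [4] addr=0x65 blk=25 s=1: VC-HIT | VC [29]
  [5] addr=0x64 blk=25 s=1: L1-HIT | VC [29]
  [6] addr=0x7a blk=30 s=2: L1-HIT | VC [29]
  [7] addr=0x58 blk=22 s=2: MISS | VC [29, 30]
  [8] addr=0x25 blk=9 s=1: MISS | VC [29, 30, 25]
  [9] addr=0x74 blk=29 s=1: VC-HIT | VC [9, 30, 25]
  [10] addr=0x26 blk=9 s=1: VC-HIT | VC [29, 30, 25]
  [11] addr=0x58 blk=22 s=2: L1-HIT | VC [29, 30, 25]
  [12] addr=0x25 blk=9 s=1: L1-HIT | VC [29, 30, 25]
  [13] addr=0x1b blk=6 s=2: MISS | VC [29, 30, 25, 22]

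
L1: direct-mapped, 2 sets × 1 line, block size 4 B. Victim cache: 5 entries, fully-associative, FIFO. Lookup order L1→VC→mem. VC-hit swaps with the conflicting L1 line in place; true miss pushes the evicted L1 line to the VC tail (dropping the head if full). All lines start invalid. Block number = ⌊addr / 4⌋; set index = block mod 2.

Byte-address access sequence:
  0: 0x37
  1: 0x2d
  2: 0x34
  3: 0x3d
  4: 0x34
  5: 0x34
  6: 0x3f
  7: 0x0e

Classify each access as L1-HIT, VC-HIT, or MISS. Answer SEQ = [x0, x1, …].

SEQ = [MISS, MISS, VC-HIT, MISS, VC-HIT, L1-HIT, VC-HIT, MISS]

#0 0x37→b13/s1 MISS; vc=[]
#1 0x2d→b11/s1 MISS; vc=[13]
#2 0x34→b13/s1 VC-HIT; vc=[11]
#3 0x3d→b15/s1 MISS; vc=[11,13]
#4 0x34→b13/s1 VC-HIT; vc=[11,15]
#5 0x34→b13/s1 L1-HIT; vc=[11,15]
#6 0x3f→b15/s1 VC-HIT; vc=[11,13]
#7 0xe→b3/s1 MISS; vc=[11,13,15]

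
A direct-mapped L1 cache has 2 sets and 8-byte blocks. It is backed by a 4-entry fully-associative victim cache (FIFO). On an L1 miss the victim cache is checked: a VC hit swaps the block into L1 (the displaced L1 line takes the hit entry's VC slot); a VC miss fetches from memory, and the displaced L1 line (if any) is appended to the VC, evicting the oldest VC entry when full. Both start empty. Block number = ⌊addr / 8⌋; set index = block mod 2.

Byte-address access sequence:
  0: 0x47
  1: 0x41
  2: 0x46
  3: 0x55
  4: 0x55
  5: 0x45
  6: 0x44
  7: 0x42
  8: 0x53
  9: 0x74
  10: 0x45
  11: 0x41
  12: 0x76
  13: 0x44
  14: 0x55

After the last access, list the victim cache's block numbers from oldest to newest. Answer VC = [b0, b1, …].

VC = [14, 8]

0: 0x47 (blk 8, set 0) → MISS  vc=[]
1: 0x41 (blk 8, set 0) → L1-HIT  vc=[]
2: 0x46 (blk 8, set 0) → L1-HIT  vc=[]
3: 0x55 (blk 10, set 0) → MISS  vc=[8]
4: 0x55 (blk 10, set 0) → L1-HIT  vc=[8]
5: 0x45 (blk 8, set 0) → VC-HIT  vc=[10]
6: 0x44 (blk 8, set 0) → L1-HIT  vc=[10]
7: 0x42 (blk 8, set 0) → L1-HIT  vc=[10]
8: 0x53 (blk 10, set 0) → VC-HIT  vc=[8]
9: 0x74 (blk 14, set 0) → MISS  vc=[8, 10]
10: 0x45 (blk 8, set 0) → VC-HIT  vc=[14, 10]
11: 0x41 (blk 8, set 0) → L1-HIT  vc=[14, 10]
12: 0x76 (blk 14, set 0) → VC-HIT  vc=[8, 10]
13: 0x44 (blk 8, set 0) → VC-HIT  vc=[14, 10]
14: 0x55 (blk 10, set 0) → VC-HIT  vc=[14, 8]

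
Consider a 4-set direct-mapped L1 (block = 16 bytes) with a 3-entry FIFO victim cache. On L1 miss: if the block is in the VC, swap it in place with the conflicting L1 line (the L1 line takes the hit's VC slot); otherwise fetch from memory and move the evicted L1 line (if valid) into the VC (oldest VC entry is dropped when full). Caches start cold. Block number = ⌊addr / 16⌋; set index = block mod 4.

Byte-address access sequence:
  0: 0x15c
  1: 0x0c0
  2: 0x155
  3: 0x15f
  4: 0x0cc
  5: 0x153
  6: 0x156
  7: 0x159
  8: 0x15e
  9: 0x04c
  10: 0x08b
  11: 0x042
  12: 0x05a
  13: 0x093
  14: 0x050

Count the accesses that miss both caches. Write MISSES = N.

MISSES = 6

#0 0x15c→b21/s1 MISS; vc=[]
#1 0xc0→b12/s0 MISS; vc=[]
#2 0x155→b21/s1 L1-HIT; vc=[]
#3 0x15f→b21/s1 L1-HIT; vc=[]
#4 0xcc→b12/s0 L1-HIT; vc=[]
#5 0x153→b21/s1 L1-HIT; vc=[]
#6 0x156→b21/s1 L1-HIT; vc=[]
#7 0x159→b21/s1 L1-HIT; vc=[]
#8 0x15e→b21/s1 L1-HIT; vc=[]
#9 0x4c→b4/s0 MISS; vc=[12]
#10 0x8b→b8/s0 MISS; vc=[12,4]
#11 0x42→b4/s0 VC-HIT; vc=[12,8]
#12 0x5a→b5/s1 MISS; vc=[12,8,21]
#13 0x93→b9/s1 MISS; vc=[8,21,5]
#14 0x50→b5/s1 VC-HIT; vc=[8,21,9]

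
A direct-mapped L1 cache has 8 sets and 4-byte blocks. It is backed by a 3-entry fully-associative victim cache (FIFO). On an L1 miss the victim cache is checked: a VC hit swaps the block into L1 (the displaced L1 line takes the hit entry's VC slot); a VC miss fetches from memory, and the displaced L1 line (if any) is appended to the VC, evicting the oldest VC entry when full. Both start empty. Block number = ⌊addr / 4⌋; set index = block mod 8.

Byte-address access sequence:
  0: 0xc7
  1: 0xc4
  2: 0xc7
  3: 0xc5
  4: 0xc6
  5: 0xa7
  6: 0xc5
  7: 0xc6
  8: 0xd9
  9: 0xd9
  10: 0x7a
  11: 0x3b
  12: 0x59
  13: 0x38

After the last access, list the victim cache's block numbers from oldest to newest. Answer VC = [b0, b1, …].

VC = [54, 30, 22]

  [0] addr=0xc7 blk=49 s=1: MISS | VC []
  [1] addr=0xc4 blk=49 s=1: L1-HIT | VC []
  [2] addr=0xc7 blk=49 s=1: L1-HIT | VC []
  [3] addr=0xc5 blk=49 s=1: L1-HIT | VC []
  [4] addr=0xc6 blk=49 s=1: L1-HIT | VC []
  [5] addr=0xa7 blk=41 s=1: MISS | VC [49]
  [6] addr=0xc5 blk=49 s=1: VC-HIT | VC [41]
  [7] addr=0xc6 blk=49 s=1: L1-HIT | VC [41]
  [8] addr=0xd9 blk=54 s=6: MISS | VC [41]
  [9] addr=0xd9 blk=54 s=6: L1-HIT | VC [41]
  [10] addr=0x7a blk=30 s=6: MISS | VC [41, 54]
  [11] addr=0x3b blk=14 s=6: MISS | VC [41, 54, 30]
  [12] addr=0x59 blk=22 s=6: MISS | VC [54, 30, 14]
  [13] addr=0x38 blk=14 s=6: VC-HIT | VC [54, 30, 22]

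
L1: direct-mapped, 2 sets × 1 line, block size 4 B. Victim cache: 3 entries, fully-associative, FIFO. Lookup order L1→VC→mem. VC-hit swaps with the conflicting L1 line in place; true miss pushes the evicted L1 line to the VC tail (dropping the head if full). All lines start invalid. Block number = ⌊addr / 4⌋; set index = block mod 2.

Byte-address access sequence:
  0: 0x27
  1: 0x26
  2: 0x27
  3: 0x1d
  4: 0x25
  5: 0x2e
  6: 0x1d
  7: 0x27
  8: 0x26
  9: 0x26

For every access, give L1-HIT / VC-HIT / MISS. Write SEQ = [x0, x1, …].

SEQ = [MISS, L1-HIT, L1-HIT, MISS, VC-HIT, MISS, VC-HIT, VC-HIT, L1-HIT, L1-HIT]

  [0] addr=0x27 blk=9 s=1: MISS | VC []
  [1] addr=0x26 blk=9 s=1: L1-HIT | VC []
  [2] addr=0x27 blk=9 s=1: L1-HIT | VC []
  [3] addr=0x1d blk=7 s=1: MISS | VC [9]
  [4] addr=0x25 blk=9 s=1: VC-HIT | VC [7]
  [5] addr=0x2e blk=11 s=1: MISS | VC [7, 9]
  [6] addr=0x1d blk=7 s=1: VC-HIT | VC [11, 9]
  [7] addr=0x27 blk=9 s=1: VC-HIT | VC [11, 7]
  [8] addr=0x26 blk=9 s=1: L1-HIT | VC [11, 7]
  [9] addr=0x26 blk=9 s=1: L1-HIT | VC [11, 7]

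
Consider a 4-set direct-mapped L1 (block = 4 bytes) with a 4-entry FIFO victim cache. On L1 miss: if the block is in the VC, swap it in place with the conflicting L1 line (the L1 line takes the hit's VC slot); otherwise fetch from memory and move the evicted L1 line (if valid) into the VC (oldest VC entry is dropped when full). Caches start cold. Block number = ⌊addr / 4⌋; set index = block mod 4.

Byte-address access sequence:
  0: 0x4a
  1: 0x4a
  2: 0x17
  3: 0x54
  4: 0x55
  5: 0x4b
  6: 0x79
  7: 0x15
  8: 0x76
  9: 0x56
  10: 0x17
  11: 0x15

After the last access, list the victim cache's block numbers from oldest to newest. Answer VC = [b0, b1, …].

VC = [29, 18, 21]

0: 0x4a (blk 18, set 2) → MISS  vc=[]
1: 0x4a (blk 18, set 2) → L1-HIT  vc=[]
2: 0x17 (blk 5, set 1) → MISS  vc=[]
3: 0x54 (blk 21, set 1) → MISS  vc=[5]
4: 0x55 (blk 21, set 1) → L1-HIT  vc=[5]
5: 0x4b (blk 18, set 2) → L1-HIT  vc=[5]
6: 0x79 (blk 30, set 2) → MISS  vc=[5, 18]
7: 0x15 (blk 5, set 1) → VC-HIT  vc=[21, 18]
8: 0x76 (blk 29, set 1) → MISS  vc=[21, 18, 5]
9: 0x56 (blk 21, set 1) → VC-HIT  vc=[29, 18, 5]
10: 0x17 (blk 5, set 1) → VC-HIT  vc=[29, 18, 21]
11: 0x15 (blk 5, set 1) → L1-HIT  vc=[29, 18, 21]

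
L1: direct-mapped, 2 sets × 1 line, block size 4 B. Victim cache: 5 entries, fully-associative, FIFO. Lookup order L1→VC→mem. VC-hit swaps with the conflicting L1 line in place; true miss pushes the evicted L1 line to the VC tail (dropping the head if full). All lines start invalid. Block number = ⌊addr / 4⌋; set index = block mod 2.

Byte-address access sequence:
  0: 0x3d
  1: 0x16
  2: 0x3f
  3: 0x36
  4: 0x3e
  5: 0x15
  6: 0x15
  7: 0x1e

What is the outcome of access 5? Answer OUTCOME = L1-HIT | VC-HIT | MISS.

0: 0x3d (blk 15, set 1) → MISS  vc=[]
1: 0x16 (blk 5, set 1) → MISS  vc=[15]
2: 0x3f (blk 15, set 1) → VC-HIT  vc=[5]
3: 0x36 (blk 13, set 1) → MISS  vc=[5, 15]
4: 0x3e (blk 15, set 1) → VC-HIT  vc=[5, 13]
5: 0x15 (blk 5, set 1) → VC-HIT  vc=[15, 13]
6: 0x15 (blk 5, set 1) → L1-HIT  vc=[15, 13]
7: 0x1e (blk 7, set 1) → MISS  vc=[15, 13, 5]

OUTCOME = VC-HIT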